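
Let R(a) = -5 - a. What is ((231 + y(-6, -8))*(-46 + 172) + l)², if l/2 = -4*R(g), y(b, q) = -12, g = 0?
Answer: 763637956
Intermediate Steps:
l = 40 (l = 2*(-4*(-5 - 1*0)) = 2*(-4*(-5 + 0)) = 2*(-4*(-5)) = 2*20 = 40)
((231 + y(-6, -8))*(-46 + 172) + l)² = ((231 - 12)*(-46 + 172) + 40)² = (219*126 + 40)² = (27594 + 40)² = 27634² = 763637956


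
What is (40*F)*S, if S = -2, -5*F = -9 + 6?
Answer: -48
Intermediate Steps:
F = ⅗ (F = -(-9 + 6)/5 = -⅕*(-3) = ⅗ ≈ 0.60000)
(40*F)*S = (40*(⅗))*(-2) = 24*(-2) = -48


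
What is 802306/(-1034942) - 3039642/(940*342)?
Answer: -94549402879/9242032060 ≈ -10.230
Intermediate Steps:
802306/(-1034942) - 3039642/(940*342) = 802306*(-1/1034942) - 3039642/321480 = -401153/517471 - 3039642*1/321480 = -401153/517471 - 168869/17860 = -94549402879/9242032060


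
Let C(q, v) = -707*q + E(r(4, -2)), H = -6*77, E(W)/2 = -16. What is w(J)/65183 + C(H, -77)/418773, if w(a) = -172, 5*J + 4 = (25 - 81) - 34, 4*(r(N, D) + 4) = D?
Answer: 21216869210/27296880459 ≈ 0.77726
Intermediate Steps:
r(N, D) = -4 + D/4
E(W) = -32 (E(W) = 2*(-16) = -32)
H = -462
C(q, v) = -32 - 707*q (C(q, v) = -707*q - 32 = -32 - 707*q)
J = -94/5 (J = -⅘ + ((25 - 81) - 34)/5 = -⅘ + (-56 - 34)/5 = -⅘ + (⅕)*(-90) = -⅘ - 18 = -94/5 ≈ -18.800)
w(J)/65183 + C(H, -77)/418773 = -172/65183 + (-32 - 707*(-462))/418773 = -172*1/65183 + (-32 + 326634)*(1/418773) = -172/65183 + 326602*(1/418773) = -172/65183 + 326602/418773 = 21216869210/27296880459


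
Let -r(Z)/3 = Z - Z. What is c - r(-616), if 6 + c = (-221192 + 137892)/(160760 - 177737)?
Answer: -18562/16977 ≈ -1.0934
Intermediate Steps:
c = -18562/16977 (c = -6 + (-221192 + 137892)/(160760 - 177737) = -6 - 83300/(-16977) = -6 - 83300*(-1/16977) = -6 + 83300/16977 = -18562/16977 ≈ -1.0934)
r(Z) = 0 (r(Z) = -3*(Z - Z) = -3*0 = 0)
c - r(-616) = -18562/16977 - 1*0 = -18562/16977 + 0 = -18562/16977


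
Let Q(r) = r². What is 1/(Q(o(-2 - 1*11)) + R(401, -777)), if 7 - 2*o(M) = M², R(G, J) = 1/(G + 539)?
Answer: 940/6167341 ≈ 0.00015242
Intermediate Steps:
R(G, J) = 1/(539 + G)
o(M) = 7/2 - M²/2
1/(Q(o(-2 - 1*11)) + R(401, -777)) = 1/((7/2 - (-2 - 1*11)²/2)² + 1/(539 + 401)) = 1/((7/2 - (-2 - 11)²/2)² + 1/940) = 1/((7/2 - ½*(-13)²)² + 1/940) = 1/((7/2 - ½*169)² + 1/940) = 1/((7/2 - 169/2)² + 1/940) = 1/((-81)² + 1/940) = 1/(6561 + 1/940) = 1/(6167341/940) = 940/6167341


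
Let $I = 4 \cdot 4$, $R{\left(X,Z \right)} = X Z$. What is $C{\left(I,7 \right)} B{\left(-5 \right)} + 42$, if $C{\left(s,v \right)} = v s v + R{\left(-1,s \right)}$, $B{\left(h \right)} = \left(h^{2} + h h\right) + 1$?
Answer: $39210$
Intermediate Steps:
$B{\left(h \right)} = 1 + 2 h^{2}$ ($B{\left(h \right)} = \left(h^{2} + h^{2}\right) + 1 = 2 h^{2} + 1 = 1 + 2 h^{2}$)
$I = 16$
$C{\left(s,v \right)} = - s + s v^{2}$ ($C{\left(s,v \right)} = v s v - s = s v v - s = s v^{2} - s = - s + s v^{2}$)
$C{\left(I,7 \right)} B{\left(-5 \right)} + 42 = 16 \left(-1 + 7^{2}\right) \left(1 + 2 \left(-5\right)^{2}\right) + 42 = 16 \left(-1 + 49\right) \left(1 + 2 \cdot 25\right) + 42 = 16 \cdot 48 \left(1 + 50\right) + 42 = 768 \cdot 51 + 42 = 39168 + 42 = 39210$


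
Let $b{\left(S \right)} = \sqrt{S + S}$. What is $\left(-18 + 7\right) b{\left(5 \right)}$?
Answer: $- 11 \sqrt{10} \approx -34.785$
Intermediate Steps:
$b{\left(S \right)} = \sqrt{2} \sqrt{S}$ ($b{\left(S \right)} = \sqrt{2 S} = \sqrt{2} \sqrt{S}$)
$\left(-18 + 7\right) b{\left(5 \right)} = \left(-18 + 7\right) \sqrt{2} \sqrt{5} = - 11 \sqrt{10}$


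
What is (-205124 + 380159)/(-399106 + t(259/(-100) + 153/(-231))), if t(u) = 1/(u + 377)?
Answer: -167908566665/382856662714 ≈ -0.43857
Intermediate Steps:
t(u) = 1/(377 + u)
(-205124 + 380159)/(-399106 + t(259/(-100) + 153/(-231))) = (-205124 + 380159)/(-399106 + 1/(377 + (259/(-100) + 153/(-231)))) = 175035/(-399106 + 1/(377 + (259*(-1/100) + 153*(-1/231)))) = 175035/(-399106 + 1/(377 + (-259/100 - 51/77))) = 175035/(-399106 + 1/(377 - 25043/7700)) = 175035/(-399106 + 1/(2877857/7700)) = 175035/(-399106 + 7700/2877857) = 175035/(-1148569988142/2877857) = 175035*(-2877857/1148569988142) = -167908566665/382856662714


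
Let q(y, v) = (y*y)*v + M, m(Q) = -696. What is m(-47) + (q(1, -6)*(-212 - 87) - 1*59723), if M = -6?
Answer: -56831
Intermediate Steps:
q(y, v) = -6 + v*y**2 (q(y, v) = (y*y)*v - 6 = y**2*v - 6 = v*y**2 - 6 = -6 + v*y**2)
m(-47) + (q(1, -6)*(-212 - 87) - 1*59723) = -696 + ((-6 - 6*1**2)*(-212 - 87) - 1*59723) = -696 + ((-6 - 6*1)*(-299) - 59723) = -696 + ((-6 - 6)*(-299) - 59723) = -696 + (-12*(-299) - 59723) = -696 + (3588 - 59723) = -696 - 56135 = -56831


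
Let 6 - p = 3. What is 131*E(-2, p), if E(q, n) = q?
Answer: -262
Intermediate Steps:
p = 3 (p = 6 - 1*3 = 6 - 3 = 3)
131*E(-2, p) = 131*(-2) = -262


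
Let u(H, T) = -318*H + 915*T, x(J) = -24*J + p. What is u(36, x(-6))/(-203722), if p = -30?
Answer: -46431/101861 ≈ -0.45583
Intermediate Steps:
x(J) = -30 - 24*J (x(J) = -24*J - 30 = -30 - 24*J)
u(36, x(-6))/(-203722) = (-318*36 + 915*(-30 - 24*(-6)))/(-203722) = (-11448 + 915*(-30 + 144))*(-1/203722) = (-11448 + 915*114)*(-1/203722) = (-11448 + 104310)*(-1/203722) = 92862*(-1/203722) = -46431/101861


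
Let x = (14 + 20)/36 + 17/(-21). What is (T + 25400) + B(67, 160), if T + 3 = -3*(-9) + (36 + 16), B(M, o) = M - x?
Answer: 3218401/126 ≈ 25543.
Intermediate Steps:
x = 17/126 (x = 34*(1/36) + 17*(-1/21) = 17/18 - 17/21 = 17/126 ≈ 0.13492)
B(M, o) = -17/126 + M (B(M, o) = M - 1*17/126 = M - 17/126 = -17/126 + M)
T = 76 (T = -3 + (-3*(-9) + (36 + 16)) = -3 + (27 + 52) = -3 + 79 = 76)
(T + 25400) + B(67, 160) = (76 + 25400) + (-17/126 + 67) = 25476 + 8425/126 = 3218401/126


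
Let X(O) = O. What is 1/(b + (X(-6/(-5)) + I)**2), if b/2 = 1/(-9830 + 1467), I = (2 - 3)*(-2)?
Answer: 209075/2140878 ≈ 0.097659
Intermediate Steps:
I = 2 (I = -1*(-2) = 2)
b = -2/8363 (b = 2/(-9830 + 1467) = 2/(-8363) = 2*(-1/8363) = -2/8363 ≈ -0.00023915)
1/(b + (X(-6/(-5)) + I)**2) = 1/(-2/8363 + (-6/(-5) + 2)**2) = 1/(-2/8363 + (-6*(-1/5) + 2)**2) = 1/(-2/8363 + (6/5 + 2)**2) = 1/(-2/8363 + (16/5)**2) = 1/(-2/8363 + 256/25) = 1/(2140878/209075) = 209075/2140878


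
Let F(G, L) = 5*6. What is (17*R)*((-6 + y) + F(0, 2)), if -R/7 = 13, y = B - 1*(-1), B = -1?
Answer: -37128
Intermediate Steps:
F(G, L) = 30
y = 0 (y = -1 - 1*(-1) = -1 + 1 = 0)
R = -91 (R = -7*13 = -91)
(17*R)*((-6 + y) + F(0, 2)) = (17*(-91))*((-6 + 0) + 30) = -1547*(-6 + 30) = -1547*24 = -37128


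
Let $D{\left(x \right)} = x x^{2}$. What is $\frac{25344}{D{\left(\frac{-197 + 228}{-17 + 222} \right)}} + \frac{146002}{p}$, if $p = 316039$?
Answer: $\frac{69004505724937582}{9415117849} \approx 7.3291 \cdot 10^{6}$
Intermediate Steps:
$D{\left(x \right)} = x^{3}$
$\frac{25344}{D{\left(\frac{-197 + 228}{-17 + 222} \right)}} + \frac{146002}{p} = \frac{25344}{\left(\frac{-197 + 228}{-17 + 222}\right)^{3}} + \frac{146002}{316039} = \frac{25344}{\left(\frac{31}{205}\right)^{3}} + 146002 \cdot \frac{1}{316039} = \frac{25344}{\left(31 \cdot \frac{1}{205}\right)^{3}} + \frac{146002}{316039} = \frac{25344}{\left(\frac{31}{205}\right)^{3}} + \frac{146002}{316039} = \frac{25344}{\frac{29791}{8615125}} + \frac{146002}{316039} = 25344 \cdot \frac{8615125}{29791} + \frac{146002}{316039} = \frac{218341728000}{29791} + \frac{146002}{316039} = \frac{69004505724937582}{9415117849}$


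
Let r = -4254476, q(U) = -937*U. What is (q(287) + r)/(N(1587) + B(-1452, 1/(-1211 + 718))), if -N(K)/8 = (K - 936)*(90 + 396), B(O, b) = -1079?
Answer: 4523395/2532167 ≈ 1.7864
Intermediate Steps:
N(K) = 3639168 - 3888*K (N(K) = -8*(K - 936)*(90 + 396) = -8*(-936 + K)*486 = -8*(-454896 + 486*K) = 3639168 - 3888*K)
(q(287) + r)/(N(1587) + B(-1452, 1/(-1211 + 718))) = (-937*287 - 4254476)/((3639168 - 3888*1587) - 1079) = (-268919 - 4254476)/((3639168 - 6170256) - 1079) = -4523395/(-2531088 - 1079) = -4523395/(-2532167) = -4523395*(-1/2532167) = 4523395/2532167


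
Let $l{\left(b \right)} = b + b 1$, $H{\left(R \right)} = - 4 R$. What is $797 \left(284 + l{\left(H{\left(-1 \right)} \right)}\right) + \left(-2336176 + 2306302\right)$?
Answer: $202850$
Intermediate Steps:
$l{\left(b \right)} = 2 b$ ($l{\left(b \right)} = b + b = 2 b$)
$797 \left(284 + l{\left(H{\left(-1 \right)} \right)}\right) + \left(-2336176 + 2306302\right) = 797 \left(284 + 2 \left(\left(-4\right) \left(-1\right)\right)\right) + \left(-2336176 + 2306302\right) = 797 \left(284 + 2 \cdot 4\right) - 29874 = 797 \left(284 + 8\right) - 29874 = 797 \cdot 292 - 29874 = 232724 - 29874 = 202850$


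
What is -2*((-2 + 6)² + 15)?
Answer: -62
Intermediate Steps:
-2*((-2 + 6)² + 15) = -2*(4² + 15) = -2*(16 + 15) = -2*31 = -62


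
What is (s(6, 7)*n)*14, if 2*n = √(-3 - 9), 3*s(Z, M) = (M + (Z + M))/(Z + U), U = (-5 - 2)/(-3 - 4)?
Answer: 40*I*√3/3 ≈ 23.094*I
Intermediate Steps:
U = 1 (U = -7/(-7) = -7*(-⅐) = 1)
s(Z, M) = (Z + 2*M)/(3*(1 + Z)) (s(Z, M) = ((M + (Z + M))/(Z + 1))/3 = ((M + (M + Z))/(1 + Z))/3 = ((Z + 2*M)/(1 + Z))/3 = (Z + 2*M)/(3*(1 + Z)))
n = I*√3 (n = √(-3 - 9)/2 = √(-12)/2 = (2*I*√3)/2 = I*√3 ≈ 1.732*I)
(s(6, 7)*n)*14 = (((6 + 2*7)/(3*(1 + 6)))*(I*√3))*14 = (((⅓)*(6 + 14)/7)*(I*√3))*14 = (((⅓)*(⅐)*20)*(I*√3))*14 = (20*(I*√3)/21)*14 = (20*I*√3/21)*14 = 40*I*√3/3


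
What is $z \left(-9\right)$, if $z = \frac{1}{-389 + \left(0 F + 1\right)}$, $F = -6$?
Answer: $\frac{9}{388} \approx 0.023196$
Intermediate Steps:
$z = - \frac{1}{388}$ ($z = \frac{1}{-389 + \left(0 \left(-6\right) + 1\right)} = \frac{1}{-389 + \left(0 + 1\right)} = \frac{1}{-389 + 1} = \frac{1}{-388} = - \frac{1}{388} \approx -0.0025773$)
$z \left(-9\right) = \left(- \frac{1}{388}\right) \left(-9\right) = \frac{9}{388}$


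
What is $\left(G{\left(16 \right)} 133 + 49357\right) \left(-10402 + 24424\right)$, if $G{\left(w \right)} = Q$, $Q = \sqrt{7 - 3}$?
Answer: $695813706$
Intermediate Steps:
$Q = 2$ ($Q = \sqrt{4} = 2$)
$G{\left(w \right)} = 2$
$\left(G{\left(16 \right)} 133 + 49357\right) \left(-10402 + 24424\right) = \left(2 \cdot 133 + 49357\right) \left(-10402 + 24424\right) = \left(266 + 49357\right) 14022 = 49623 \cdot 14022 = 695813706$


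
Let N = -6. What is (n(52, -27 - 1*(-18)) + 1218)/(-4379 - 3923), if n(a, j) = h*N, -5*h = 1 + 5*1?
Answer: -3063/20755 ≈ -0.14758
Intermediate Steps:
h = -6/5 (h = -(1 + 5*1)/5 = -(1 + 5)/5 = -⅕*6 = -6/5 ≈ -1.2000)
n(a, j) = 36/5 (n(a, j) = -6/5*(-6) = 36/5)
(n(52, -27 - 1*(-18)) + 1218)/(-4379 - 3923) = (36/5 + 1218)/(-4379 - 3923) = (6126/5)/(-8302) = (6126/5)*(-1/8302) = -3063/20755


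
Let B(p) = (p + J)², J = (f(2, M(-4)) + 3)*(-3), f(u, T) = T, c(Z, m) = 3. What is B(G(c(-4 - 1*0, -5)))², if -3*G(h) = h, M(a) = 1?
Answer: 28561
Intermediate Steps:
G(h) = -h/3
J = -12 (J = (1 + 3)*(-3) = 4*(-3) = -12)
B(p) = (-12 + p)² (B(p) = (p - 12)² = (-12 + p)²)
B(G(c(-4 - 1*0, -5)))² = ((-12 - ⅓*3)²)² = ((-12 - 1)²)² = ((-13)²)² = 169² = 28561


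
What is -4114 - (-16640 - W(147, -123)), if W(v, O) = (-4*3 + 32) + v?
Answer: 12693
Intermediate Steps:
W(v, O) = 20 + v (W(v, O) = (-12 + 32) + v = 20 + v)
-4114 - (-16640 - W(147, -123)) = -4114 - (-16640 - (20 + 147)) = -4114 - (-16640 - 1*167) = -4114 - (-16640 - 167) = -4114 - 1*(-16807) = -4114 + 16807 = 12693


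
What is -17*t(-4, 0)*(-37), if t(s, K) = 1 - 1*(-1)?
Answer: 1258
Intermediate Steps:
t(s, K) = 2 (t(s, K) = 1 + 1 = 2)
-17*t(-4, 0)*(-37) = -17*2*(-37) = -34*(-37) = 1258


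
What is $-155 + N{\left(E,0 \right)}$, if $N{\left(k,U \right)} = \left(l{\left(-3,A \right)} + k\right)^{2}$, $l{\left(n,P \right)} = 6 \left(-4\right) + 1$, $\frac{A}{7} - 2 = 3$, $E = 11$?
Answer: $-11$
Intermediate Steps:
$A = 35$ ($A = 14 + 7 \cdot 3 = 14 + 21 = 35$)
$l{\left(n,P \right)} = -23$ ($l{\left(n,P \right)} = -24 + 1 = -23$)
$N{\left(k,U \right)} = \left(-23 + k\right)^{2}$
$-155 + N{\left(E,0 \right)} = -155 + \left(-23 + 11\right)^{2} = -155 + \left(-12\right)^{2} = -155 + 144 = -11$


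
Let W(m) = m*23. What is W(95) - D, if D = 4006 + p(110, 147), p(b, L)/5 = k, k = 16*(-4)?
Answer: -1501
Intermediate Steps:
W(m) = 23*m
k = -64
p(b, L) = -320 (p(b, L) = 5*(-64) = -320)
D = 3686 (D = 4006 - 320 = 3686)
W(95) - D = 23*95 - 1*3686 = 2185 - 3686 = -1501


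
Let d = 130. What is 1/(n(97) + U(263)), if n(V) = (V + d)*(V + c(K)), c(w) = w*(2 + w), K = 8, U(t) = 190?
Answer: 1/40369 ≈ 2.4771e-5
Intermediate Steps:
n(V) = (80 + V)*(130 + V) (n(V) = (V + 130)*(V + 8*(2 + 8)) = (130 + V)*(V + 8*10) = (130 + V)*(V + 80) = (130 + V)*(80 + V) = (80 + V)*(130 + V))
1/(n(97) + U(263)) = 1/((10400 + 97² + 210*97) + 190) = 1/((10400 + 9409 + 20370) + 190) = 1/(40179 + 190) = 1/40369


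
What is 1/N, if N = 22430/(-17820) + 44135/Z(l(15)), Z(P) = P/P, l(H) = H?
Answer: 1782/78646327 ≈ 2.2658e-5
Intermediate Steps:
Z(P) = 1
N = 78646327/1782 (N = 22430/(-17820) + 44135/1 = 22430*(-1/17820) + 44135*1 = -2243/1782 + 44135 = 78646327/1782 ≈ 44134.)
1/N = 1/(78646327/1782) = 1782/78646327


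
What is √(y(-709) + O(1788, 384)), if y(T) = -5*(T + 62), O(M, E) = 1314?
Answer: √4549 ≈ 67.446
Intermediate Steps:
y(T) = -310 - 5*T (y(T) = -5*(62 + T) = -310 - 5*T)
√(y(-709) + O(1788, 384)) = √((-310 - 5*(-709)) + 1314) = √((-310 + 3545) + 1314) = √(3235 + 1314) = √4549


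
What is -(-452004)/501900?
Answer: 5381/5975 ≈ 0.90059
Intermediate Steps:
-(-452004)/501900 = -1*(-5381/5975) = 5381/5975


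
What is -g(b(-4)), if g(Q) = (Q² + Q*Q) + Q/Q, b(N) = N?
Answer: -33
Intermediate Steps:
g(Q) = 1 + 2*Q² (g(Q) = (Q² + Q²) + 1 = 2*Q² + 1 = 1 + 2*Q²)
-g(b(-4)) = -(1 + 2*(-4)²) = -(1 + 2*16) = -(1 + 32) = -1*33 = -33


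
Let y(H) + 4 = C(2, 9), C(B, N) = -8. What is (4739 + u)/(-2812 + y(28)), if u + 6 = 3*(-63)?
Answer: -568/353 ≈ -1.6091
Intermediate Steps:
y(H) = -12 (y(H) = -4 - 8 = -12)
u = -195 (u = -6 + 3*(-63) = -6 - 189 = -195)
(4739 + u)/(-2812 + y(28)) = (4739 - 195)/(-2812 - 12) = 4544/(-2824) = 4544*(-1/2824) = -568/353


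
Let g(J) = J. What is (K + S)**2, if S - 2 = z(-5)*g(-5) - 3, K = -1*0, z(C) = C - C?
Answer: 1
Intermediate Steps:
z(C) = 0
K = 0
S = -1 (S = 2 + (0*(-5) - 3) = 2 + (0 - 3) = 2 - 3 = -1)
(K + S)**2 = (0 - 1)**2 = (-1)**2 = 1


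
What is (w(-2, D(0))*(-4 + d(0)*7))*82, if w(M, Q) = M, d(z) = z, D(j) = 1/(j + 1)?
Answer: 656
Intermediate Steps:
D(j) = 1/(1 + j)
(w(-2, D(0))*(-4 + d(0)*7))*82 = -2*(-4 + 0*7)*82 = -2*(-4 + 0)*82 = -2*(-4)*82 = 8*82 = 656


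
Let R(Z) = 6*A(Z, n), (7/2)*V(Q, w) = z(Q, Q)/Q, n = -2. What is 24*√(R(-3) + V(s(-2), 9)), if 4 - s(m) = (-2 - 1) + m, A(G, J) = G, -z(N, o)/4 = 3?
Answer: 8*I*√8106/7 ≈ 102.9*I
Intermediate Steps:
z(N, o) = -12 (z(N, o) = -4*3 = -12)
s(m) = 7 - m (s(m) = 4 - ((-2 - 1) + m) = 4 - (-3 + m) = 4 + (3 - m) = 7 - m)
V(Q, w) = -24/(7*Q) (V(Q, w) = 2*(-12/Q)/7 = -24/(7*Q))
R(Z) = 6*Z
24*√(R(-3) + V(s(-2), 9)) = 24*√(6*(-3) - 24/(7*(7 - 1*(-2)))) = 24*√(-18 - 24/(7*(7 + 2))) = 24*√(-18 - 24/7/9) = 24*√(-18 - 24/7*⅑) = 24*√(-18 - 8/21) = 24*√(-386/21) = 24*(I*√8106/21) = 8*I*√8106/7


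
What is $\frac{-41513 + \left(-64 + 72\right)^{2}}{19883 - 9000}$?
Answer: $- \frac{41449}{10883} \approx -3.8086$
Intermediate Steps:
$\frac{-41513 + \left(-64 + 72\right)^{2}}{19883 - 9000} = \frac{-41513 + 8^{2}}{10883} = \left(-41513 + 64\right) \frac{1}{10883} = \left(-41449\right) \frac{1}{10883} = - \frac{41449}{10883}$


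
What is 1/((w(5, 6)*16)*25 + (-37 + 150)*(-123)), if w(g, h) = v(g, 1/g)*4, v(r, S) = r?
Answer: -1/5899 ≈ -0.00016952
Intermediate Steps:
w(g, h) = 4*g (w(g, h) = g*4 = 4*g)
1/((w(5, 6)*16)*25 + (-37 + 150)*(-123)) = 1/(((4*5)*16)*25 + (-37 + 150)*(-123)) = 1/((20*16)*25 + 113*(-123)) = 1/(320*25 - 13899) = 1/(8000 - 13899) = 1/(-5899) = -1/5899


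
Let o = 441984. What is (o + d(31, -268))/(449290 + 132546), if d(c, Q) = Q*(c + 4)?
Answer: 108151/145459 ≈ 0.74352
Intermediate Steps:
d(c, Q) = Q*(4 + c)
(o + d(31, -268))/(449290 + 132546) = (441984 - 268*(4 + 31))/(449290 + 132546) = (441984 - 268*35)/581836 = (441984 - 9380)*(1/581836) = 432604*(1/581836) = 108151/145459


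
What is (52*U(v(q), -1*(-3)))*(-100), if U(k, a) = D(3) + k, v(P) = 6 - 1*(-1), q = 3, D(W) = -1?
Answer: -31200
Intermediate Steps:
v(P) = 7 (v(P) = 6 + 1 = 7)
U(k, a) = -1 + k
(52*U(v(q), -1*(-3)))*(-100) = (52*(-1 + 7))*(-100) = (52*6)*(-100) = 312*(-100) = -31200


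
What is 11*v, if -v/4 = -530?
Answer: 23320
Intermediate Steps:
v = 2120 (v = -4*(-530) = 2120)
11*v = 11*2120 = 23320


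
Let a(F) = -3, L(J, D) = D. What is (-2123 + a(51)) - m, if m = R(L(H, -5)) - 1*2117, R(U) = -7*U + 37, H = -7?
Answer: -81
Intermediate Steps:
R(U) = 37 - 7*U
m = -2045 (m = (37 - 7*(-5)) - 1*2117 = (37 + 35) - 2117 = 72 - 2117 = -2045)
(-2123 + a(51)) - m = (-2123 - 3) - 1*(-2045) = -2126 + 2045 = -81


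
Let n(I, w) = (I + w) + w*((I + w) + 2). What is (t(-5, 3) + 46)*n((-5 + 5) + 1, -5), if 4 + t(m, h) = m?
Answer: 222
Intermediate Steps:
t(m, h) = -4 + m
n(I, w) = I + w + w*(2 + I + w) (n(I, w) = (I + w) + w*(2 + I + w) = I + w + w*(2 + I + w))
(t(-5, 3) + 46)*n((-5 + 5) + 1, -5) = ((-4 - 5) + 46)*(((-5 + 5) + 1) + (-5)² + 3*(-5) + ((-5 + 5) + 1)*(-5)) = (-9 + 46)*((0 + 1) + 25 - 15 + (0 + 1)*(-5)) = 37*(1 + 25 - 15 + 1*(-5)) = 37*(1 + 25 - 15 - 5) = 37*6 = 222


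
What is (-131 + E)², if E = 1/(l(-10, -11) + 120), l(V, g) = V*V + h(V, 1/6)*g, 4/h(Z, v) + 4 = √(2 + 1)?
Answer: 370851858169/21611568 + 234395*√3/14407712 ≈ 17160.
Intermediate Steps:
h(Z, v) = 4/(-4 + √3) (h(Z, v) = 4/(-4 + √(2 + 1)) = 4/(-4 + √3))
l(V, g) = V² + g*(-16/13 - 4*√3/13) (l(V, g) = V*V + (-16/13 - 4*√3/13)*g = V² + g*(-16/13 - 4*√3/13))
E = 1/(3036/13 + 44*√3/13) (E = 1/(((-10)² - 4/13*(-11)*(4 + √3)) + 120) = 1/((100 + (176/13 + 44*√3/13)) + 120) = 1/((1476/13 + 44*√3/13) + 120) = 1/(3036/13 + 44*√3/13) ≈ 0.0041771)
(-131 + E)² = (-131 + (23/5368 - √3/16104))² = (-703185/5368 - √3/16104)²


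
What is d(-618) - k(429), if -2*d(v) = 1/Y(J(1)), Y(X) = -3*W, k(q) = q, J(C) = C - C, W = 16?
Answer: -41183/96 ≈ -428.99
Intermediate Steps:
J(C) = 0
Y(X) = -48 (Y(X) = -3*16 = -48)
d(v) = 1/96 (d(v) = -1/2/(-48) = -1/2*(-1/48) = 1/96)
d(-618) - k(429) = 1/96 - 1*429 = 1/96 - 429 = -41183/96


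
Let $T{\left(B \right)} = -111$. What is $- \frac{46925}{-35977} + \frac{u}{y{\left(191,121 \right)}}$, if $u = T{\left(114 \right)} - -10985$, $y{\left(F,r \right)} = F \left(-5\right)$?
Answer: $- \frac{346400523}{34358035} \approx -10.082$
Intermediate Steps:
$y{\left(F,r \right)} = - 5 F$
$u = 10874$ ($u = -111 - -10985 = -111 + 10985 = 10874$)
$- \frac{46925}{-35977} + \frac{u}{y{\left(191,121 \right)}} = - \frac{46925}{-35977} + \frac{10874}{\left(-5\right) 191} = \left(-46925\right) \left(- \frac{1}{35977}\right) + \frac{10874}{-955} = \frac{46925}{35977} + 10874 \left(- \frac{1}{955}\right) = \frac{46925}{35977} - \frac{10874}{955} = - \frac{346400523}{34358035}$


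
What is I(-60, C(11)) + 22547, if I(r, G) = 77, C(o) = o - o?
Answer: 22624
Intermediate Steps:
C(o) = 0
I(-60, C(11)) + 22547 = 77 + 22547 = 22624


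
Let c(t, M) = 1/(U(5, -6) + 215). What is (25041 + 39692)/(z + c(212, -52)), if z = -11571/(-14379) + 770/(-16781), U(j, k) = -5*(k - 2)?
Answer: 69877535640405/823369822 ≈ 84868.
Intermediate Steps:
U(j, k) = 10 - 5*k (U(j, k) = -5*(-2 + k) = 10 - 5*k)
z = 61033707/80431333 (z = -11571*(-1/14379) + 770*(-1/16781) = 3857/4793 - 770/16781 = 61033707/80431333 ≈ 0.75883)
c(t, M) = 1/255 (c(t, M) = 1/((10 - 5*(-6)) + 215) = 1/((10 + 30) + 215) = 1/(40 + 215) = 1/255)
(25041 + 39692)/(z + c(212, -52)) = (25041 + 39692)/(61033707/80431333 + 1/255) = 64733/(15644026618/20509989915) = 64733*(20509989915/15644026618) = 69877535640405/823369822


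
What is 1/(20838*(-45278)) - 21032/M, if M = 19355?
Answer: -19843754358203/18261499868220 ≈ -1.0866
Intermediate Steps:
1/(20838*(-45278)) - 21032/M = 1/(20838*(-45278)) - 21032/19355 = (1/20838)*(-1/45278) - 21032*1/19355 = -1/943502964 - 21032/19355 = -19843754358203/18261499868220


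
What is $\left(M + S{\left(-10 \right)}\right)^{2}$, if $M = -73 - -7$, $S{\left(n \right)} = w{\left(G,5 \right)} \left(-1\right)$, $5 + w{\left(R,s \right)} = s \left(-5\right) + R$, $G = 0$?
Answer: $1296$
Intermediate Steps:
$w{\left(R,s \right)} = -5 + R - 5 s$ ($w{\left(R,s \right)} = -5 + \left(s \left(-5\right) + R\right) = -5 + \left(- 5 s + R\right) = -5 + \left(R - 5 s\right) = -5 + R - 5 s$)
$S{\left(n \right)} = 30$ ($S{\left(n \right)} = \left(-5 + 0 - 25\right) \left(-1\right) = \left(-30\right) \left(-1\right) = 30$)
$M = -66$ ($M = -73 + 7 = -66$)
$\left(M + S{\left(-10 \right)}\right)^{2} = \left(-66 + 30\right)^{2} = \left(-36\right)^{2} = 1296$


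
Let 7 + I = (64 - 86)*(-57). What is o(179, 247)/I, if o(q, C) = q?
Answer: 179/1247 ≈ 0.14354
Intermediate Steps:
I = 1247 (I = -7 + (64 - 86)*(-57) = -7 - 22*(-57) = -7 + 1254 = 1247)
o(179, 247)/I = 179/1247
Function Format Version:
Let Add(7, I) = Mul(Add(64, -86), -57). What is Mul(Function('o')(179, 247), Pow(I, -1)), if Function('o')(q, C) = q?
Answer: Rational(179, 1247) ≈ 0.14354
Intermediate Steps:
I = 1247 (I = Add(-7, Mul(Add(64, -86), -57)) = Add(-7, Mul(-22, -57)) = Add(-7, 1254) = 1247)
Mul(Function('o')(179, 247), Pow(I, -1)) = Mul(179, Pow(1247, -1)) = Mul(179, Rational(1, 1247)) = Rational(179, 1247)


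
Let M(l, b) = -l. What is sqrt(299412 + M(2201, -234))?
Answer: sqrt(297211) ≈ 545.17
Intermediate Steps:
sqrt(299412 + M(2201, -234)) = sqrt(299412 - 1*2201) = sqrt(299412 - 2201) = sqrt(297211)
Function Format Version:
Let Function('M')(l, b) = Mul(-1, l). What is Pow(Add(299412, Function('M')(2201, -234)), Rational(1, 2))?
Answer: Pow(297211, Rational(1, 2)) ≈ 545.17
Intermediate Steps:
Pow(Add(299412, Function('M')(2201, -234)), Rational(1, 2)) = Pow(Add(299412, Mul(-1, 2201)), Rational(1, 2)) = Pow(Add(299412, -2201), Rational(1, 2)) = Pow(297211, Rational(1, 2))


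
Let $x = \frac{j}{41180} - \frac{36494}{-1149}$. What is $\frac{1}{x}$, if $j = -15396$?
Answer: $\frac{11828955}{371283229} \approx 0.03186$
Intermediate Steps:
$x = \frac{371283229}{11828955}$ ($x = - \frac{15396}{41180} - \frac{36494}{-1149} = \left(-15396\right) \frac{1}{41180} - - \frac{36494}{1149} = - \frac{3849}{10295} + \frac{36494}{1149} = \frac{371283229}{11828955} \approx 31.388$)
$\frac{1}{x} = \frac{1}{\frac{371283229}{11828955}} = \frac{11828955}{371283229}$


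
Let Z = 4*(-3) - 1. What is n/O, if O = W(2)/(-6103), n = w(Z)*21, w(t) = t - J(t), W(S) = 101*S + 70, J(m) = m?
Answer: 0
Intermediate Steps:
W(S) = 70 + 101*S
Z = -13 (Z = -12 - 1 = -13)
w(t) = 0 (w(t) = t - t = 0)
n = 0 (n = 0*21 = 0)
O = -16/359 (O = (70 + 101*2)/(-6103) = (70 + 202)*(-1/6103) = 272*(-1/6103) = -16/359 ≈ -0.044568)
n/O = 0/(-16/359) = 0*(-359/16) = 0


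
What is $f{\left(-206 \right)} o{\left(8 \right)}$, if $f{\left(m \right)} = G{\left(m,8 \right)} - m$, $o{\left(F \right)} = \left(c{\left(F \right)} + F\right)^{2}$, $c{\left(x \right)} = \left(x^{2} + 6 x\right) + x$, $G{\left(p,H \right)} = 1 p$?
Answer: $0$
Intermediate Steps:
$G{\left(p,H \right)} = p$
$c{\left(x \right)} = x^{2} + 7 x$
$o{\left(F \right)} = \left(F + F \left(7 + F\right)\right)^{2}$ ($o{\left(F \right)} = \left(F \left(7 + F\right) + F\right)^{2} = \left(F + F \left(7 + F\right)\right)^{2}$)
$f{\left(m \right)} = 0$ ($f{\left(m \right)} = m - m = 0$)
$f{\left(-206 \right)} o{\left(8 \right)} = 0 \cdot 8^{2} \left(8 + 8\right)^{2} = 0 \cdot 64 \cdot 16^{2} = 0 \cdot 64 \cdot 256 = 0 \cdot 16384 = 0$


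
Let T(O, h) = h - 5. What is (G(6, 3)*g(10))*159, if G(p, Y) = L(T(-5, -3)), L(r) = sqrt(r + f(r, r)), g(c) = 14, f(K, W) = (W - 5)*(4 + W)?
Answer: 4452*sqrt(11) ≈ 14766.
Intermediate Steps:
f(K, W) = (-5 + W)*(4 + W)
T(O, h) = -5 + h
L(r) = sqrt(-20 + r**2) (L(r) = sqrt(r + (-20 + r**2 - r)) = sqrt(-20 + r**2))
G(p, Y) = 2*sqrt(11) (G(p, Y) = sqrt(-20 + (-5 - 3)**2) = sqrt(-20 + (-8)**2) = sqrt(-20 + 64) = sqrt(44) = 2*sqrt(11))
(G(6, 3)*g(10))*159 = ((2*sqrt(11))*14)*159 = (28*sqrt(11))*159 = 4452*sqrt(11)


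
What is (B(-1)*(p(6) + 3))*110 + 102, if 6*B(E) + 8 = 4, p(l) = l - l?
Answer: -118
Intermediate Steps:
p(l) = 0
B(E) = -2/3 (B(E) = -4/3 + (1/6)*4 = -4/3 + 2/3 = -2/3)
(B(-1)*(p(6) + 3))*110 + 102 = -2*(0 + 3)/3*110 + 102 = -2/3*3*110 + 102 = -2*110 + 102 = -220 + 102 = -118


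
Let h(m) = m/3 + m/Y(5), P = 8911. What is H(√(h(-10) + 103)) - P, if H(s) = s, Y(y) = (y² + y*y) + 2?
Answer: -8911 + √605202/78 ≈ -8901.0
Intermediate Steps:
Y(y) = 2 + 2*y² (Y(y) = (y² + y²) + 2 = 2*y² + 2 = 2 + 2*y²)
h(m) = 55*m/156 (h(m) = m/3 + m/(2 + 2*5²) = m*(⅓) + m/(2 + 2*25) = m/3 + m/(2 + 50) = m/3 + m/52 = 55*m/156)
H(√(h(-10) + 103)) - P = √((55/156)*(-10) + 103) - 1*8911 = √(-275/78 + 103) - 8911 = √(7759/78) - 8911 = √605202/78 - 8911 = -8911 + √605202/78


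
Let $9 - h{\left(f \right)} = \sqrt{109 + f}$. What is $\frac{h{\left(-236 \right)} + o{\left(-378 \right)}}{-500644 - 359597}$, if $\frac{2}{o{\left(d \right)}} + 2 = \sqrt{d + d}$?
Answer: $- \frac{1709}{163445790} + \frac{i \sqrt{127}}{860241} + \frac{i \sqrt{21}}{54481930} \approx -1.0456 \cdot 10^{-5} + 1.3184 \cdot 10^{-5} i$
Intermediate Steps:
$o{\left(d \right)} = \frac{2}{-2 + \sqrt{2} \sqrt{d}}$ ($o{\left(d \right)} = \frac{2}{-2 + \sqrt{d + d}} = \frac{2}{-2 + \sqrt{2 d}} = \frac{2}{-2 + \sqrt{2} \sqrt{d}}$)
$h{\left(f \right)} = 9 - \sqrt{109 + f}$
$\frac{h{\left(-236 \right)} + o{\left(-378 \right)}}{-500644 - 359597} = \frac{\left(9 - \sqrt{109 - 236}\right) + \frac{2}{-2 + \sqrt{2} \sqrt{-378}}}{-500644 - 359597} = \frac{\left(9 - \sqrt{-127}\right) + \frac{2}{-2 + \sqrt{2} \cdot 3 i \sqrt{42}}}{-860241} = \left(\left(9 - i \sqrt{127}\right) + \frac{2}{-2 + 6 i \sqrt{21}}\right) \left(- \frac{1}{860241}\right) = \left(9 + \frac{2}{-2 + 6 i \sqrt{21}} - i \sqrt{127}\right) \left(- \frac{1}{860241}\right) = - \frac{3}{286747} - \frac{2}{860241 \left(-2 + 6 i \sqrt{21}\right)} + \frac{i \sqrt{127}}{860241}$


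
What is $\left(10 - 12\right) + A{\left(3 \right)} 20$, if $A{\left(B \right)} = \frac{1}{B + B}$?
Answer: $\frac{4}{3} \approx 1.3333$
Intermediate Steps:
$A{\left(B \right)} = \frac{1}{2 B}$
$\left(10 - 12\right) + A{\left(3 \right)} 20 = \left(10 - 12\right) + \frac{1}{2 \cdot 3} \cdot 20 = -2 + \frac{1}{2} \cdot \frac{1}{3} \cdot 20 = -2 + \frac{1}{6} \cdot 20 = -2 + \frac{10}{3} = \frac{4}{3}$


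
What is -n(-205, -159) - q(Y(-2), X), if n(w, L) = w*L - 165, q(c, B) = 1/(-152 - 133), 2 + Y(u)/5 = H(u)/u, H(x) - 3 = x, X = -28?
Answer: -9242549/285 ≈ -32430.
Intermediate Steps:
H(x) = 3 + x
Y(u) = -10 + 5*(3 + u)/u (Y(u) = -10 + 5*((3 + u)/u) = -10 + 5*(3 + u)/u)
q(c, B) = -1/285 (q(c, B) = 1/(-285) = -1/285)
n(w, L) = -165 + L*w (n(w, L) = L*w - 165 = -165 + L*w)
-n(-205, -159) - q(Y(-2), X) = -(-165 - 159*(-205)) - 1*(-1/285) = -(-165 + 32595) + 1/285 = -1*32430 + 1/285 = -32430 + 1/285 = -9242549/285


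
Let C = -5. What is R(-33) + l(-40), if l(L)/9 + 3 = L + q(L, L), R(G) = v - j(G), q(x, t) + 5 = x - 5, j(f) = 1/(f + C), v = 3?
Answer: -31691/38 ≈ -833.97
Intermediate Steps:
j(f) = 1/(-5 + f) (j(f) = 1/(f - 5) = 1/(-5 + f))
q(x, t) = -10 + x (q(x, t) = -5 + (x - 5) = -5 + (-5 + x) = -10 + x)
R(G) = 3 - 1/(-5 + G)
l(L) = -117 + 18*L (l(L) = -27 + 9*(L + (-10 + L)) = -27 + 9*(-10 + 2*L) = -27 + (-90 + 18*L) = -117 + 18*L)
R(-33) + l(-40) = (-16 + 3*(-33))/(-5 - 33) + (-117 + 18*(-40)) = (-16 - 99)/(-38) + (-117 - 720) = -1/38*(-115) - 837 = 115/38 - 837 = -31691/38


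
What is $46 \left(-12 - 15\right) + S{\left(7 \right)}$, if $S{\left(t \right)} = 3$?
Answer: $-1239$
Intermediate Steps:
$46 \left(-12 - 15\right) + S{\left(7 \right)} = 46 \left(-12 - 15\right) + 3 = 46 \left(-27\right) + 3 = -1242 + 3 = -1239$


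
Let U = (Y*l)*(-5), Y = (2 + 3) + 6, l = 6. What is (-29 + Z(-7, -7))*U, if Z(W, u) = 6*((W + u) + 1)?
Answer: 35310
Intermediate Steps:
Z(W, u) = 6 + 6*W + 6*u (Z(W, u) = 6*(1 + W + u) = 6 + 6*W + 6*u)
Y = 11 (Y = 5 + 6 = 11)
U = -330 (U = (11*6)*(-5) = 66*(-5) = -330)
(-29 + Z(-7, -7))*U = (-29 + (6 + 6*(-7) + 6*(-7)))*(-330) = (-29 + (6 - 42 - 42))*(-330) = (-29 - 78)*(-330) = -107*(-330) = 35310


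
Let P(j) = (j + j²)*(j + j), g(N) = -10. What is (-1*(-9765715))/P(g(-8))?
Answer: -1953143/360 ≈ -5425.4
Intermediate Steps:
P(j) = 2*j*(j + j²) (P(j) = (j + j²)*(2*j) = 2*j*(j + j²))
(-1*(-9765715))/P(g(-8)) = (-1*(-9765715))/((2*(-10)²*(1 - 10))) = 9765715/((2*100*(-9))) = 9765715/(-1800) = 9765715*(-1/1800) = -1953143/360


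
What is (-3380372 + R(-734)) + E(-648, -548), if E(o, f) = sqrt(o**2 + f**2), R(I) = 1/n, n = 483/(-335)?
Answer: -1632720011/483 + 4*sqrt(45013) ≈ -3.3795e+6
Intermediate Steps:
n = -483/335 (n = 483*(-1/335) = -483/335 ≈ -1.4418)
R(I) = -335/483 (R(I) = 1/(-483/335) = -335/483)
E(o, f) = sqrt(f**2 + o**2)
(-3380372 + R(-734)) + E(-648, -548) = (-3380372 - 335/483) + sqrt((-548)**2 + (-648)**2) = -1632720011/483 + sqrt(300304 + 419904) = -1632720011/483 + sqrt(720208) = -1632720011/483 + 4*sqrt(45013)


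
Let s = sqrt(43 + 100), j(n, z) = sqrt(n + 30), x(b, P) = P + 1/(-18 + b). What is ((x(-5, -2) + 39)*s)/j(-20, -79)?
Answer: 85*sqrt(1430)/23 ≈ 139.75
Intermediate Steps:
j(n, z) = sqrt(30 + n)
s = sqrt(143) ≈ 11.958
((x(-5, -2) + 39)*s)/j(-20, -79) = (((1 - 18*(-2) - 2*(-5))/(-18 - 5) + 39)*sqrt(143))/(sqrt(30 - 20)) = (((1 + 36 + 10)/(-23) + 39)*sqrt(143))/(sqrt(10)) = ((-1/23*47 + 39)*sqrt(143))*(sqrt(10)/10) = ((-47/23 + 39)*sqrt(143))*(sqrt(10)/10) = (850*sqrt(143)/23)*(sqrt(10)/10) = 85*sqrt(1430)/23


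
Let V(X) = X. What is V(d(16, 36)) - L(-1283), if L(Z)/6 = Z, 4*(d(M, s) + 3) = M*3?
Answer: 7707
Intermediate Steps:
d(M, s) = -3 + 3*M/4 (d(M, s) = -3 + (M*3)/4 = -3 + (3*M)/4 = -3 + 3*M/4)
L(Z) = 6*Z
V(d(16, 36)) - L(-1283) = (-3 + (¾)*16) - 6*(-1283) = (-3 + 12) - 1*(-7698) = 9 + 7698 = 7707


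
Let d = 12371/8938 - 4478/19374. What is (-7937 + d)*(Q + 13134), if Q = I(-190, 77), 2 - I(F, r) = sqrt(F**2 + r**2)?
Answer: -4512903871414936/43291203 + 687104730727*sqrt(42029)/86582406 ≈ -1.0262e+8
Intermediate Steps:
d = 99825695/86582406 (d = 12371*(1/8938) - 4478*1/19374 = 12371/8938 - 2239/9687 = 99825695/86582406 ≈ 1.1530)
I(F, r) = 2 - sqrt(F**2 + r**2)
Q = 2 - sqrt(42029) (Q = 2 - sqrt((-190)**2 + 77**2) = 2 - sqrt(36100 + 5929) = 2 - sqrt(42029) ≈ -203.01)
(-7937 + d)*(Q + 13134) = (-7937 + 99825695/86582406)*((2 - sqrt(42029)) + 13134) = -687104730727*(13136 - sqrt(42029))/86582406 = -4512903871414936/43291203 + 687104730727*sqrt(42029)/86582406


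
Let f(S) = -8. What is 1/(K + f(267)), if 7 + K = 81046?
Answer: 1/81031 ≈ 1.2341e-5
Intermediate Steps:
K = 81039 (K = -7 + 81046 = 81039)
1/(K + f(267)) = 1/(81039 - 8) = 1/81031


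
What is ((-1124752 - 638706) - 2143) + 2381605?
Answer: 616004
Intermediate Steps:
((-1124752 - 638706) - 2143) + 2381605 = (-1763458 - 2143) + 2381605 = -1765601 + 2381605 = 616004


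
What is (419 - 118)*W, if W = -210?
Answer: -63210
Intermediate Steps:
(419 - 118)*W = (419 - 118)*(-210) = 301*(-210) = -63210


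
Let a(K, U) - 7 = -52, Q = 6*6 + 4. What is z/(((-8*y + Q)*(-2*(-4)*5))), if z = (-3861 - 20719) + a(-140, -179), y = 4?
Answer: -4925/64 ≈ -76.953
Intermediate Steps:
Q = 40 (Q = 36 + 4 = 40)
a(K, U) = -45 (a(K, U) = 7 - 52 = -45)
z = -24625 (z = (-3861 - 20719) - 45 = -24580 - 45 = -24625)
z/(((-8*y + Q)*(-2*(-4)*5))) = -24625*1/(40*(-8*4 + 40)) = -24625*1/(40*(-32 + 40)) = -24625/(8*40) = -24625/320 = -24625*1/320 = -4925/64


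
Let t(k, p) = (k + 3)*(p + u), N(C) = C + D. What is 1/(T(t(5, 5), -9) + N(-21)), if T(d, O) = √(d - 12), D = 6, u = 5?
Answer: -15/157 - 2*√17/157 ≈ -0.14807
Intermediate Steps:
N(C) = 6 + C (N(C) = C + 6 = 6 + C)
t(k, p) = (3 + k)*(5 + p) (t(k, p) = (k + 3)*(p + 5) = (3 + k)*(5 + p))
T(d, O) = √(-12 + d)
1/(T(t(5, 5), -9) + N(-21)) = 1/(√(-12 + (15 + 3*5 + 5*5 + 5*5)) + (6 - 21)) = 1/(√(-12 + (15 + 15 + 25 + 25)) - 15) = 1/(√(-12 + 80) - 15) = 1/(√68 - 15) = 1/(2*√17 - 15) = 1/(-15 + 2*√17)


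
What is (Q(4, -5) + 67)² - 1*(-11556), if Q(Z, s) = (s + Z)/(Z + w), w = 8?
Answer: 2308873/144 ≈ 16034.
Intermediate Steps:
Q(Z, s) = (Z + s)/(8 + Z) (Q(Z, s) = (s + Z)/(Z + 8) = (Z + s)/(8 + Z))
(Q(4, -5) + 67)² - 1*(-11556) = ((4 - 5)/(8 + 4) + 67)² - 1*(-11556) = (-1/12 + 67)² + 11556 = (803/12)² + 11556 = 644809/144 + 11556 = 2308873/144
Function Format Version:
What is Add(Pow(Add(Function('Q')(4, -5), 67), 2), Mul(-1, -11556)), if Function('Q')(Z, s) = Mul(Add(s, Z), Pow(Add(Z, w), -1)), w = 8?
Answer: Rational(2308873, 144) ≈ 16034.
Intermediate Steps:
Function('Q')(Z, s) = Mul(Pow(Add(8, Z), -1), Add(Z, s)) (Function('Q')(Z, s) = Mul(Add(s, Z), Pow(Add(Z, 8), -1)) = Mul(Add(Z, s), Pow(Add(8, Z), -1)) = Mul(Pow(Add(8, Z), -1), Add(Z, s)))
Add(Pow(Add(Function('Q')(4, -5), 67), 2), Mul(-1, -11556)) = Add(Pow(Add(Mul(Pow(Add(8, 4), -1), Add(4, -5)), 67), 2), Mul(-1, -11556)) = Add(Pow(Add(Mul(Pow(12, -1), -1), 67), 2), 11556) = Add(Pow(Add(Mul(Rational(1, 12), -1), 67), 2), 11556) = Add(Pow(Add(Rational(-1, 12), 67), 2), 11556) = Add(Pow(Rational(803, 12), 2), 11556) = Add(Rational(644809, 144), 11556) = Rational(2308873, 144)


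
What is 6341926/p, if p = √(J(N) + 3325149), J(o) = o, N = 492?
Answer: 6341926*√3325641/3325641 ≈ 3477.6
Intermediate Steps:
p = √3325641 (p = √(492 + 3325149) = √3325641 ≈ 1823.6)
6341926/p = 6341926/(√3325641) = 6341926*(√3325641/3325641) = 6341926*√3325641/3325641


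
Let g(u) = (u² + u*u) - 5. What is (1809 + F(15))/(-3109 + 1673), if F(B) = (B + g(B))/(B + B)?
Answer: -5473/4308 ≈ -1.2704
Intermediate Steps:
g(u) = -5 + 2*u² (g(u) = (u² + u²) - 5 = 2*u² - 5 = -5 + 2*u²)
F(B) = (-5 + B + 2*B²)/(2*B) (F(B) = (B + (-5 + 2*B²))/(B + B) = (-5 + B + 2*B²)/((2*B)) = (-5 + B + 2*B²)*(1/(2*B)) = (-5 + B + 2*B²)/(2*B))
(1809 + F(15))/(-3109 + 1673) = (1809 + (½ + 15 - 5/2/15))/(-3109 + 1673) = (1809 + (½ + 15 - 5/2*1/15))/(-1436) = (1809 + (½ + 15 - ⅙))*(-1/1436) = (1809 + 46/3)*(-1/1436) = (5473/3)*(-1/1436) = -5473/4308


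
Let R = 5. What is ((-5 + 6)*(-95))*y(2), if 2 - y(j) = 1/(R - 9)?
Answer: -855/4 ≈ -213.75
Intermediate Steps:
y(j) = 9/4 (y(j) = 2 - 1/(5 - 9) = 2 - 1/(-4) = 2 - 1*(-¼) = 2 + ¼ = 9/4)
((-5 + 6)*(-95))*y(2) = ((-5 + 6)*(-95))*(9/4) = (1*(-95))*(9/4) = -95*9/4 = -855/4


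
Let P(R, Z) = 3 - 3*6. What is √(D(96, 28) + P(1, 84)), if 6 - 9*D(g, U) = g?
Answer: 5*I ≈ 5.0*I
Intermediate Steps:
P(R, Z) = -15 (P(R, Z) = 3 - 18 = -15)
D(g, U) = ⅔ - g/9
√(D(96, 28) + P(1, 84)) = √((⅔ - ⅑*96) - 15) = √((⅔ - 32/3) - 15) = √(-10 - 15) = √(-25) = 5*I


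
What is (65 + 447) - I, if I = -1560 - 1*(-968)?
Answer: 1104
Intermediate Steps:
I = -592 (I = -1560 + 968 = -592)
(65 + 447) - I = (65 + 447) - 1*(-592) = 512 + 592 = 1104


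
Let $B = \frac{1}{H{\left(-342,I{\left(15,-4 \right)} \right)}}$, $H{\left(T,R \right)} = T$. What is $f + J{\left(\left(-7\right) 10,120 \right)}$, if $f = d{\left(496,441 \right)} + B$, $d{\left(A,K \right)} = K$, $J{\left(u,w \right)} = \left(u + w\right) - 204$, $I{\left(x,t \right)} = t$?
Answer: $\frac{98153}{342} \approx 287.0$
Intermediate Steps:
$J{\left(u,w \right)} = -204 + u + w$
$B = - \frac{1}{342}$ ($B = \frac{1}{-342} = - \frac{1}{342} \approx -0.002924$)
$f = \frac{150821}{342}$ ($f = 441 - \frac{1}{342} = \frac{150821}{342} \approx 441.0$)
$f + J{\left(\left(-7\right) 10,120 \right)} = \frac{150821}{342} - 154 = \frac{98153}{342}$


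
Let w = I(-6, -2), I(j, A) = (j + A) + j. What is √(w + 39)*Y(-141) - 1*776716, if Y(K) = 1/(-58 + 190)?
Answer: -102526507/132 ≈ -7.7672e+5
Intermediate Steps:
I(j, A) = A + 2*j (I(j, A) = (A + j) + j = A + 2*j)
w = -14 (w = -2 + 2*(-6) = -2 - 12 = -14)
Y(K) = 1/132
√(w + 39)*Y(-141) - 1*776716 = √(-14 + 39)*(1/132) - 1*776716 = √25*(1/132) - 776716 = 5*(1/132) - 776716 = 5/132 - 776716 = -102526507/132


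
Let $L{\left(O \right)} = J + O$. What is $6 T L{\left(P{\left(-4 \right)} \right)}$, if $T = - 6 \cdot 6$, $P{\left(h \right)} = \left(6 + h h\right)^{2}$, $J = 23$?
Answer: $-109512$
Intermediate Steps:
$P{\left(h \right)} = \left(6 + h^{2}\right)^{2}$
$L{\left(O \right)} = 23 + O$
$T = -36$ ($T = \left(-1\right) 36 = -36$)
$6 T L{\left(P{\left(-4 \right)} \right)} = 6 \left(-36\right) \left(23 + \left(6 + \left(-4\right)^{2}\right)^{2}\right) = - 216 \left(23 + \left(6 + 16\right)^{2}\right) = - 216 \left(23 + 22^{2}\right) = - 216 \left(23 + 484\right) = \left(-216\right) 507 = -109512$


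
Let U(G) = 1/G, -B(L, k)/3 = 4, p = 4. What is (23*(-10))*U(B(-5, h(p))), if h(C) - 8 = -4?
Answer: 115/6 ≈ 19.167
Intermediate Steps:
h(C) = 4 (h(C) = 8 - 4 = 4)
B(L, k) = -12 (B(L, k) = -3*4 = -12)
(23*(-10))*U(B(-5, h(p))) = (23*(-10))/(-12) = -230*(-1/12) = 115/6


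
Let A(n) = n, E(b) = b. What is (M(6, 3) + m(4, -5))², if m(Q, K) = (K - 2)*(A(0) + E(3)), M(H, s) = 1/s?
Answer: 3844/9 ≈ 427.11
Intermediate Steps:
m(Q, K) = -6 + 3*K (m(Q, K) = (K - 2)*(0 + 3) = (-2 + K)*3 = -6 + 3*K)
(M(6, 3) + m(4, -5))² = (1/3 + (-6 + 3*(-5)))² = (⅓ + (-6 - 15))² = (⅓ - 21)² = (-62/3)² = 3844/9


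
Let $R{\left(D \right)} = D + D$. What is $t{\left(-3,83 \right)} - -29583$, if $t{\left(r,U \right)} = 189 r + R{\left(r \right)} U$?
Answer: $28518$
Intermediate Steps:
$R{\left(D \right)} = 2 D$
$t{\left(r,U \right)} = 189 r + 2 U r$ ($t{\left(r,U \right)} = 189 r + 2 r U = 189 r + 2 U r$)
$t{\left(-3,83 \right)} - -29583 = - 3 \left(189 + 2 \cdot 83\right) - -29583 = - 3 \left(189 + 166\right) + 29583 = \left(-3\right) 355 + 29583 = -1065 + 29583 = 28518$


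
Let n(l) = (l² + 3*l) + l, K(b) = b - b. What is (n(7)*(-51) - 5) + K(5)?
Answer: -3932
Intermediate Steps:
K(b) = 0
n(l) = l² + 4*l
(n(7)*(-51) - 5) + K(5) = ((7*(4 + 7))*(-51) - 5) + 0 = ((7*11)*(-51) - 5) + 0 = (77*(-51) - 5) + 0 = (-3927 - 5) + 0 = -3932 + 0 = -3932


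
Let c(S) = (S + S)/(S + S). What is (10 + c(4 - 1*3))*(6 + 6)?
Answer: 132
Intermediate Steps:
c(S) = 1 (c(S) = (2*S)/((2*S)) = (2*S)*(1/(2*S)) = 1)
(10 + c(4 - 1*3))*(6 + 6) = (10 + 1)*(6 + 6) = 11*12 = 132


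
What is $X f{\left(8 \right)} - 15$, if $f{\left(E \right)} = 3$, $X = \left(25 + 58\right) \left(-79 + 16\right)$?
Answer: $-15702$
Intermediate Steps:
$X = -5229$ ($X = 83 \left(-63\right) = -5229$)
$X f{\left(8 \right)} - 15 = \left(-5229\right) 3 - 15 = -15687 - 15 = -15702$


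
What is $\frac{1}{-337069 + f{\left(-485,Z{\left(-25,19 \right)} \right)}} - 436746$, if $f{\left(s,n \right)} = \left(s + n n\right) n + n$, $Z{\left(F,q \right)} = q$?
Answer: $- \frac{148234212877}{339406} \approx -4.3675 \cdot 10^{5}$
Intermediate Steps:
$f{\left(s,n \right)} = n + n \left(s + n^{2}\right)$ ($f{\left(s,n \right)} = \left(s + n^{2}\right) n + n = n \left(s + n^{2}\right) + n = n + n \left(s + n^{2}\right)$)
$\frac{1}{-337069 + f{\left(-485,Z{\left(-25,19 \right)} \right)}} - 436746 = \frac{1}{-337069 + 19 \left(1 - 485 + 19^{2}\right)} - 436746 = \frac{1}{-337069 + 19 \left(1 - 485 + 361\right)} - 436746 = \frac{1}{-337069 + 19 \left(-123\right)} - 436746 = \frac{1}{-337069 - 2337} - 436746 = \frac{1}{-339406} - 436746 = - \frac{1}{339406} - 436746 = - \frac{148234212877}{339406}$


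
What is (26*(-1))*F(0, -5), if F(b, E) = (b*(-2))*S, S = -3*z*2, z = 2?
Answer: 0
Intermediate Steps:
S = -12 (S = -3*2*2 = -6*2 = -12)
F(b, E) = 24*b (F(b, E) = (b*(-2))*(-12) = -2*b*(-12) = 24*b)
(26*(-1))*F(0, -5) = (26*(-1))*(24*0) = -26*0 = 0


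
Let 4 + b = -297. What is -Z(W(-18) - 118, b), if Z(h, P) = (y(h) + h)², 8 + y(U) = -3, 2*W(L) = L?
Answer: -19044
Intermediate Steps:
b = -301 (b = -4 - 297 = -301)
W(L) = L/2
y(U) = -11 (y(U) = -8 - 3 = -11)
Z(h, P) = (-11 + h)²
-Z(W(-18) - 118, b) = -(-11 + ((½)*(-18) - 118))² = -(-11 + (-9 - 118))² = -(-11 - 127)² = -1*(-138)² = -1*19044 = -19044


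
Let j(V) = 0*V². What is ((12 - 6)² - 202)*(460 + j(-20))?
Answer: -76360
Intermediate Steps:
j(V) = 0
((12 - 6)² - 202)*(460 + j(-20)) = ((12 - 6)² - 202)*(460 + 0) = (6² - 202)*460 = (36 - 202)*460 = -166*460 = -76360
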